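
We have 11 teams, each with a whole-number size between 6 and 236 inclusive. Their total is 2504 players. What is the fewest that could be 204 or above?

Each value short of 204 is at most 203, costing at least 236 − 203 = 33 against the maximum total of 2596.
We can afford to lose at most 2596 − 2504 = 92, so at most ⌊92/33⌋ = 2 fall short, and at least 9 are ≥ 204.
Exactly 9 works: 9 values at 236 and 2 at 203 total 2530; lower one of the high values by 26 (still ≥ 204) to hit 2504.

9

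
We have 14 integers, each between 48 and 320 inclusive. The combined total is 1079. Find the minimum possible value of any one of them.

To make one integer as small as possible, make the other 13 as large as possible.
The other 13 can take up 13 × 320 = 4160 ≥ 1079 − 48, so one integer can sit at its floor of 48.
Achievable: one at 48 and the other 13 totalling 1031, which fits since 13 × 48 ≤ 1031 ≤ 13 × 320.

48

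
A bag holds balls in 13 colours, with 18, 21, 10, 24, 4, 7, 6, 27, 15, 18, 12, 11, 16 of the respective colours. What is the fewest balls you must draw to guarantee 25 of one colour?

In the worst case you take as many as possible of each colour without reaching 25: 18 + 21 + 10 + 24 + 4 + 7 + 6 + 24 + 15 + 18 + 12 + 11 + 16 = 186.
The next one must give 25 of some colour, so 186 + 1 = 187.

187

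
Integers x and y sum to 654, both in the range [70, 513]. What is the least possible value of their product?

xy = x(654 − x) is concave in x, so over [141, 513] it is minimized at an endpoint.
The extreme feasible split is x = 141, y = 513, giving xy = 72333.

72333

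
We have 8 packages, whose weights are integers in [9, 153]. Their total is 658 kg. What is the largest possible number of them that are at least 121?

With k values at 121 or above and the rest at least 9, the sum is at least 72 + 112k.
Since the sum is 658, we need 112k ≤ 586, i.e. k ≤ 5.
k = 5 is achieved by 5 values at 121 and 3 at 9, total 632; add 26 to one value (staying below 121) to reach 658.

5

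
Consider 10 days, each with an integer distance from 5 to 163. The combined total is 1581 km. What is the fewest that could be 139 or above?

If only k of them are at least 139, the other 10 − k are at most 138, so the total is at most k·163 + (10 − k)·138.
This must reach 1581, so k·163 + (10 − k)·138 ≥ 1581, giving k ≥ 9.
Exactly 9 works: 9 values at 163 and 1 at 138 total 1605; lower one of the high values by 24 (still ≥ 139) to hit 1581.

9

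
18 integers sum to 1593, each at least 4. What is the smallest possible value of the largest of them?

The 18 values sum to 1593, so their maximum is at least ⌈1593/18⌉ = 89.
Achievable: 9 of them at 89 and 9 at 88 total 1593.

89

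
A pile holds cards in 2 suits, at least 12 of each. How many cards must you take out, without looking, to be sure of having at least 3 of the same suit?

5

You could draw 2 of every suit without reaching 3 of any — 4 in all.
One more forces 3 of some suit, so 4 + 1 = 5.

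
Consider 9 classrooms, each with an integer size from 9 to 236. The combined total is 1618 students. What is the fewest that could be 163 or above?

Each value short of 163 is at most 162, costing at least 236 − 162 = 74 against the maximum total of 2124.
We can afford to lose at most 2124 − 1618 = 506, so at most ⌊506/74⌋ = 6 fall short, and at least 3 are ≥ 163.
Exactly 3 works: 3 values at 236 and 6 at 162 total 1680; lower one of the high values by 62 (still ≥ 163) to hit 1618.

3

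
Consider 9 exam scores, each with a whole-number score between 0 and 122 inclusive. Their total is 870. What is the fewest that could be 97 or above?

If only k of them are at least 97, the other 9 − k are at most 96, so the total is at most k·122 + (9 − k)·96.
This must reach 870, so k·122 + (9 − k)·96 ≥ 870, giving k ≥ 1.
Exactly 1 works: 1 value at 122 and 8 at 96 total 890; lower one of the high values by 20 (still ≥ 97) to hit 870.

1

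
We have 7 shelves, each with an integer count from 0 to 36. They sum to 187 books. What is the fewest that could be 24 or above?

2

Each value short of 24 is at most 23, costing at least 36 − 23 = 13 against the maximum total of 252.
We can afford to lose at most 252 − 187 = 65, so at most ⌊65/13⌋ = 5 fall short, and at least 2 are ≥ 24.
Exactly 2 works: 2 values at 36 and 5 at 23 total 187.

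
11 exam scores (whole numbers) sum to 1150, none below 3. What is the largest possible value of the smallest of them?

If every one of the 11 were at least 105, the total would be at least 11 × 105 = 1155 > 1150.
Achievable: 5 of them at 104 and 6 at 105 total 1150.

104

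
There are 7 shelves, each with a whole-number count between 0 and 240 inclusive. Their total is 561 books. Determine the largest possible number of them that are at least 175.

If k of the values are ≥ 175, the total is ≥ 175k + 0(7 − k).
Setting 175k + 0(7 − k) ≤ 561 gives 175k ≤ 561, so k ≤ 3.
k = 3 is achieved by 3 values at 175 and 4 at 0, total 525; add 36 to one value (staying below 175) to reach 561.

3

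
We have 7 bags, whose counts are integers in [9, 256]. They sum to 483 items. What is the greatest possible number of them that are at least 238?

With k values at 238 or above and the rest at least 9, the sum is at least 63 + 229k.
Since the sum is 483, we need 229k ≤ 420, i.e. k ≤ 1.
k = 1 is achieved by 1 value at 238 and 6 at 9, total 292; add 191 to one value (staying below 238) to reach 483.

1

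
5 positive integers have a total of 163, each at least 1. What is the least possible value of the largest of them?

If every one of the 5 were at most 32, the total would be at most 5 × 32 = 160 < 163.
Achievable: 3 of them at 33 and 2 at 32 total 163.

33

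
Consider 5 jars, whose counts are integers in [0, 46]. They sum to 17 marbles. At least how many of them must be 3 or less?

If only k of them are at most 3, the other 5 − k are at least 4, so the total is at least (5 − k)·4 + k·0.
This is ≤ 17, so (5 − k)·4 + 0k ≤ 17, which gives k ≥ 1.
Exactly 1 works: 1 value at 0 and 4 at 4 total 16; raise one of the low values by 1 (still ≤ 3) to hit 17.

1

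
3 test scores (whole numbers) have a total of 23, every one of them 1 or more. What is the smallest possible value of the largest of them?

8

If every one of the 3 were at most 7, the total would be at most 3 × 7 = 21 < 23.
Taking 1 copy of 7 and 2 copies of 8 gives exactly 23, so 8 is attained.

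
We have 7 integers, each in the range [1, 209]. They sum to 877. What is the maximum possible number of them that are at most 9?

2

Suppose k of them are at most 9. Those contribute at most 9 each and the rest at most 209 each.
So the total is at most 9k + 209(7 − k) = 1463 − 200k. This must still be ≥ 877, so k ≤ 2.
k = 2 is achieved by 2 values at 9 and 5 at 209, total 1063; lower one of the 209's by 186 (still > 9) to reach 877.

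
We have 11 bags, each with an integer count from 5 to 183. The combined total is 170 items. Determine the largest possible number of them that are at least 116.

1

If k of the values are ≥ 116, the total is ≥ 116k + 5(11 − k).
Setting 116k + 5(11 − k) ≤ 170 gives 111k ≤ 115, so k ≤ 1.
k = 1 is achieved by 1 value at 116 and 10 at 5, total 166; add 4 to one value (staying below 116) to reach 170.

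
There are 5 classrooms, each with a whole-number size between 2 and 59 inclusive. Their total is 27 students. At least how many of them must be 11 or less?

Each value above 11 is at least 12, contributing at least 12 − 2 = 10 above the floor 2.
The sum exceeds the floor total 10 by 17, so at most ⌊17/10⌋ = 1 exceed 11, and at least 4 are ≤ 11.
Exactly 4 works: 4 values at 2 and 1 at 12 total 20; raise one of the low values by 7 (still ≤ 11) to hit 27.

4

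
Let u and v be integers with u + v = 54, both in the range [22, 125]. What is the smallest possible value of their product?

704

uv = u(54 − u) is concave in u, so over [22, 32] it is minimized at an endpoint.
At the endpoint u = 22, v = 54 − 22 = 32, so uv = 22 × 32 = 704.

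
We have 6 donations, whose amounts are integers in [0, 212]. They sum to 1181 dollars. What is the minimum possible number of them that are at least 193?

2

Each value short of 193 is at most 192, costing at least 212 − 192 = 20 against the maximum total of 1272.
We can afford to lose at most 1272 − 1181 = 91, so at most ⌊91/20⌋ = 4 fall short, and at least 2 are ≥ 193.
Exactly 2 works: 2 values at 212 and 4 at 192 total 1192; lower one of the high values by 11 (still ≥ 193) to hit 1181.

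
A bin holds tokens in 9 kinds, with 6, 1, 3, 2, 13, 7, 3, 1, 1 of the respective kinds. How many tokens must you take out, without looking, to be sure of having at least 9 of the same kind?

33

In the worst case you take as many as possible of each kind without reaching 9: 6 + 1 + 3 + 2 + 8 + 7 + 3 + 1 + 1 = 32.
The next one must give 9 of some kind, so 32 + 1 = 33.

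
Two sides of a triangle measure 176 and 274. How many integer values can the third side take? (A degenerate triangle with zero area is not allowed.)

351

The triangle inequality gives |176 − 274| < c < 176 + 274, i.e. 98 < c < 450.
So c can be any integer from 99 to 449: 351 values.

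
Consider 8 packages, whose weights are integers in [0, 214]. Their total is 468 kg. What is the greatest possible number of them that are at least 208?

With k values at 208 or above and the rest at least 0, the sum is at least 0 + 208k.
Since the sum is 468, we need 208k ≤ 468, i.e. k ≤ 2.
k = 2 is achieved by 2 values at 208 and 6 at 0, total 416; add 52 to one value (staying below 208) to reach 468.

2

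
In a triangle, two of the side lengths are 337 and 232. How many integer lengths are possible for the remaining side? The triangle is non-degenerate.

463

The triangle inequality gives |337 − 232| < c < 337 + 232, i.e. 105 < c < 569.
So c can be any integer from 106 to 568: 463 values.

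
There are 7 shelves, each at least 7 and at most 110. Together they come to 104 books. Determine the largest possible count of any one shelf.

Maximizing one value means minimizing the remaining 6.
The other 6 contribute at least 6 × 7 = 42, leaving at most 104 − 42 = 62.
Since 62 ≤ 110, this is achievable: one at 62 and 6 at 7.

62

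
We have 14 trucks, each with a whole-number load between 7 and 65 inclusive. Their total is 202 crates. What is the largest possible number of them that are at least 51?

With k values at 51 or above and the rest at least 7, the sum is at least 98 + 44k.
Since the sum is 202, we need 44k ≤ 104, i.e. k ≤ 2.
k = 2 is achieved by 2 values at 51 and 12 at 7, total 186; add 16 to one value (staying below 51) to reach 202.

2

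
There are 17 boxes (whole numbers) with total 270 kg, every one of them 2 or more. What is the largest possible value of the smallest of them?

The 17 values sum to 270, so their minimum is at most ⌊270/17⌋ = 15.
Equality holds with 2 values of 15 and 15 values of 16.

15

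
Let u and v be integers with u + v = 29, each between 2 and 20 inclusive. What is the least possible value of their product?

Since u + v is fixed, pushing one of them to its bound minimizes the product.
At the endpoint u = 9, v = 29 − 9 = 20, so uv = 9 × 20 = 180.

180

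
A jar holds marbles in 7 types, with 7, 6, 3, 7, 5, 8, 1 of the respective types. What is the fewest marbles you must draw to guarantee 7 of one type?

34

In the worst case you take as many as possible of each type without reaching 7: 6 + 6 + 3 + 6 + 5 + 6 + 1 = 33.
The next one must give 7 of some type, so 33 + 1 = 34.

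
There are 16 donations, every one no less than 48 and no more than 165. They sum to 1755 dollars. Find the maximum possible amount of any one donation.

165

To make one donation as large as possible, make the other 15 as small as possible.
The other 15 contribute at least 15 × 48 = 720, leaving at most 1755 − 720 = 1035.
But each donation is capped at 165, so the maximum is 165.
Achievable: one at 165 and the other 15 totalling 1590, which fits since 15 × 48 ≤ 1590 ≤ 15 × 165.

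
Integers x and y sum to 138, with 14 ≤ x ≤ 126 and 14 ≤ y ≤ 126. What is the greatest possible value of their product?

4761

For a fixed sum, the product xy is largest when x and y are as close as possible.
Taking x = 69 and y = 69 (both in [14, 126]) gives xy = 4761.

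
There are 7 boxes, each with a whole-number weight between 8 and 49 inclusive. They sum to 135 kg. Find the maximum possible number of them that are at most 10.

Suppose k of them are at most 10. Those contribute at most 10 each and the rest at most 49 each.
So the total is at most 10k + 49(7 − k) = 343 − 39k. This must still be ≥ 135, so k ≤ 5.
k = 5 is achieved by 5 values at 10 and 2 at 49, total 148; lower one of the 49's by 13 (still > 10) to reach 135.

5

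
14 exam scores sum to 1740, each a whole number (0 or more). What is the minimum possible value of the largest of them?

The average is 1740/14 > 124, so not all 14 can be 124 or less; the largest is ≥ 125.
Taking 10 copies of 124 and 4 copies of 125 gives exactly 1740, so 125 is attained.

125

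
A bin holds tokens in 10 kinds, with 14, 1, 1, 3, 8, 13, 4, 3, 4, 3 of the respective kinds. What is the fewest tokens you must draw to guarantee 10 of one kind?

46

In the worst case you take as many as possible of each kind without reaching 10: 9 + 1 + 1 + 3 + 8 + 9 + 4 + 3 + 4 + 3 = 45.
The next one must give 10 of some kind, so 45 + 1 = 46.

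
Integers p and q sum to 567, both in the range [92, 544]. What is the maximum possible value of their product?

80372

pq = p(567 − p) is maximized when p is as near 567/2 as the bounds allow.
Taking p = 283 and q = 284 (both in [92, 544]) gives pq = 80372.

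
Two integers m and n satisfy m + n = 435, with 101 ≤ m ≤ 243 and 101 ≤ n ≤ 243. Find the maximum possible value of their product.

mn = m(435 − m) is maximized when m is as near 435/2 as the bounds allow.
Taking m = 217 and n = 218 (both in [101, 243]) gives mn = 47306.

47306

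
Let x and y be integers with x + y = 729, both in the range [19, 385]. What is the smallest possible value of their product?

132440

Since x + y is fixed, pushing one of them to its bound minimizes the product.
The extreme feasible split is x = 344, y = 385, giving xy = 132440.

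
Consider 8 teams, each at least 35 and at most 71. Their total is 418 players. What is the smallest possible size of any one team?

35

Minimizing one value means maximizing the remaining 7.
The other 7 can take up 7 × 71 = 497 ≥ 418 − 35, so one team can sit at its floor of 35.
Achievable: one at 35 and the other 7 totalling 383, which fits since 7 × 35 ≤ 383 ≤ 7 × 71.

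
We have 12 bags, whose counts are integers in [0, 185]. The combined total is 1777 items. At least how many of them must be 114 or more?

6

Each value short of 114 is at most 113, costing at least 185 − 113 = 72 against the maximum total of 2220.
We can afford to lose at most 2220 − 1777 = 443, so at most ⌊443/72⌋ = 6 fall short, and at least 6 are ≥ 114.
Exactly 6 works: 6 values at 185 and 6 at 113 total 1788; lower one of the high values by 11 (still ≥ 114) to hit 1777.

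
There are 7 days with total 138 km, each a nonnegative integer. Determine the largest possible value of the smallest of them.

The average is 138/7 < 20, so some value is ≤ 19.
Taking 2 copies of 19 and 5 copies of 20 gives exactly 138, so 19 is attained.

19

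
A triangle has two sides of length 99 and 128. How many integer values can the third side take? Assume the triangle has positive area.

197

The triangle inequality gives |99 − 128| < c < 99 + 128, i.e. 29 < c < 227.
So c can be any integer from 30 to 226: 197 values.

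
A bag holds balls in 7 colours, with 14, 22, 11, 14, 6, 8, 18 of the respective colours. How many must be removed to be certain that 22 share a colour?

In the worst case you take as many as possible of each colour without reaching 22: 14 + 21 + 11 + 14 + 6 + 8 + 18 = 92.
The next one must give 22 of some colour, so 92 + 1 = 93.

93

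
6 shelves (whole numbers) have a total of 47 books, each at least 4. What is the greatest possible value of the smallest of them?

7

If every one of the 6 were at least 8, the total would be at least 6 × 8 = 48 > 47.
Taking 1 copy of 7 and 5 copies of 8 gives exactly 47, so 7 is attained.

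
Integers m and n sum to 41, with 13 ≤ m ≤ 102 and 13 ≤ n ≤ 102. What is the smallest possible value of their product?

Since m + n is fixed, pushing one of them to its bound minimizes the product.
At the endpoint m = 13, n = 41 − 13 = 28, so mn = 13 × 28 = 364.

364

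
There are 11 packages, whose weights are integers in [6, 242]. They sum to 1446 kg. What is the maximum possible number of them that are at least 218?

6

Suppose k of them are at least 218. Those contribute at least 218 each and the other 11 − k at least 6 each.
So the total is at least 218k + 6(11 − k) = 66 + 212k. This must be ≤ 1446, giving k ≤ 6.
k = 6 is achieved by 6 values at 218 and 5 at 6, total 1338; add 108 to one value (staying below 218) to reach 1446.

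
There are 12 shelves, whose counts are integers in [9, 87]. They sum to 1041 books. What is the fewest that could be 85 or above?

11

Suppose at most 12 − j of them reach 85; then j values are ≤ 84 and the rest ≤ 87.
The total is then ≤ 84·j + 87·(12 − j) = 1044 − 3j. For this to be ≥ 1041 we need j ≤ 1, so at least 12 − 1 = 11 must reach 85.
Exactly 11 works: 11 values at 87 and 1 at 84 total 1041.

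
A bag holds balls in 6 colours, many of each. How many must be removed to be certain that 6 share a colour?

You could draw 5 of every colour without reaching 6 of any — 30 in all.
One more forces 6 of some colour, so 30 + 1 = 31.

31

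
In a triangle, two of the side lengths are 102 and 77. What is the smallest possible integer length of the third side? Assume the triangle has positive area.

The third side must exceed |102 − 77| = 25.
The smallest integer above 25 is 26.

26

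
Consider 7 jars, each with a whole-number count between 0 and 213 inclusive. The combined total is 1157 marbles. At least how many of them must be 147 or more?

3

Each value short of 147 is at most 146, costing at least 213 − 146 = 67 against the maximum total of 1491.
We can afford to lose at most 1491 − 1157 = 334, so at most ⌊334/67⌋ = 4 fall short, and at least 3 are ≥ 147.
Exactly 3 works: 3 values at 213 and 4 at 146 total 1223; lower one of the high values by 66 (still ≥ 147) to hit 1157.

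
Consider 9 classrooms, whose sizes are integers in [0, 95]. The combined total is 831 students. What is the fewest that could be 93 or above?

1

If only k of them are at least 93, the other 9 − k are at most 92, so the total is at most k·95 + (9 − k)·92.
This must reach 831, so k·95 + (9 − k)·92 ≥ 831, giving k ≥ 1.
Exactly 1 works: 1 value at 95 and 8 at 92 total 831.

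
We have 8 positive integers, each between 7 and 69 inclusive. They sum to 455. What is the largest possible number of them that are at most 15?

Suppose k of them are at most 15. Those contribute at most 15 each and the rest at most 69 each.
So the total is at most 15k + 69(8 − k) = 552 − 54k. This must still be ≥ 455, so k ≤ 1.
k = 1 is achieved by 1 value at 15 and 7 at 69, total 498; lower one of the 69's by 43 (still > 15) to reach 455.

1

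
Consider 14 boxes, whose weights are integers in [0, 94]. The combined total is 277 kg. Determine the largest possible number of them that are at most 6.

Each value at 6 or below falls at least 94 − 6 = 88 short of the ceiling 94.
The ceiling total is 14 × 94 = 1316, and we need 277, so at most ⌊(1316 − 277)/88⌋ = 11 can be that low.
k = 11 is achieved by 11 values at 6 and 3 at 94, total 348; lower one of the 94's by 71 (still > 6) to reach 277.

11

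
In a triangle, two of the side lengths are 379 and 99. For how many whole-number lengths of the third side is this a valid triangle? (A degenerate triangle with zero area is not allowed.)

The triangle inequality gives |379 − 99| < c < 379 + 99, i.e. 280 < c < 478.
So c can be any integer from 281 to 477: 197 values.

197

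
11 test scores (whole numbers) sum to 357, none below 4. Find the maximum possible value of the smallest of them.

The 11 values sum to 357, so their minimum is at most ⌊357/11⌋ = 32.
Achievable: 6 of them at 32 and 5 at 33 total 357.

32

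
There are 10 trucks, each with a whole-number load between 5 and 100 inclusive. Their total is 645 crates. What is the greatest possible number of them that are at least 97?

6

Suppose k of them are at least 97. Those contribute at least 97 each and the other 10 − k at least 5 each.
So the total is at least 97k + 5(10 − k) = 50 + 92k. This must be ≤ 645, giving k ≤ 6.
k = 6 is achieved by 6 values at 97 and 4 at 5, total 602; add 43 to one value (staying below 97) to reach 645.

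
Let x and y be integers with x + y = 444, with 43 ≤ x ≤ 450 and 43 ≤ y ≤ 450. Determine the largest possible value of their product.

For a fixed sum, the product xy is largest when x and y are as close as possible.
Taking x = 222 and y = 222 (both in [43, 450]) gives xy = 49284.

49284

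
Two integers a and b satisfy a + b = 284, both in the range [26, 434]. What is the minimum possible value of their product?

ab = a(284 − a) is concave in a, so over [26, 258] it is minimized at an endpoint.
At the endpoint a = 26, b = 284 − 26 = 258, so ab = 26 × 258 = 6708.

6708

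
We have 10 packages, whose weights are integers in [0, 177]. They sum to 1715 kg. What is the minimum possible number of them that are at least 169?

4

Suppose at most 10 − j of them reach 169; then j values are ≤ 168 and the rest ≤ 177.
The total is then ≤ 168·j + 177·(10 − j) = 1770 − 9j. For this to be ≥ 1715 we need j ≤ 6, so at least 10 − 6 = 4 must reach 169.
Exactly 4 works: 4 values at 177 and 6 at 168 total 1716; lower one of the high values by 1 (still ≥ 169) to hit 1715.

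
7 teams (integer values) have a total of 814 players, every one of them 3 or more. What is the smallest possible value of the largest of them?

The 7 values sum to 814, so their maximum is at least ⌈814/7⌉ = 117.
Achievable: 2 of them at 117 and 5 at 116 total 814.

117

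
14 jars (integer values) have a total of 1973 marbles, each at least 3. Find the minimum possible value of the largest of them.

Some value must be at least ⌈1973/14⌉ = 141, since 14 × 140 = 1960 < 1973.
Achievable: 13 of them at 141 and 1 at 140 total 1973.

141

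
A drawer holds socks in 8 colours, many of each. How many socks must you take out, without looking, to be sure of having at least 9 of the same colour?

65

In the worst case you draw 8 of each of the 8 colours: 8 × 8 = 64.
One more forces 9 of some colour, so 64 + 1 = 65.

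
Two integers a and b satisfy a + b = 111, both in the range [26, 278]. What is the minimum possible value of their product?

2210

Since a + b is fixed, pushing one of them to its bound minimizes the product.
At the endpoint a = 26, b = 111 − 26 = 85, so ab = 26 × 85 = 2210.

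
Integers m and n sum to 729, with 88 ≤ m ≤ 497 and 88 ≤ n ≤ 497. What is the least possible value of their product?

115304

For a fixed sum, mn is smallest when m and n are as far apart as possible.
At the endpoint m = 232, n = 729 − 232 = 497, so mn = 232 × 497 = 115304.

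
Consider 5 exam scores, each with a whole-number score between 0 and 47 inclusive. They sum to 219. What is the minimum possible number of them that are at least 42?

If only k of them are at least 42, the other 5 − k are at most 41, so the total is at most k·47 + (5 − k)·41.
This must reach 219, so k·47 + (5 − k)·41 ≥ 219, giving k ≥ 3.
Exactly 3 works: 3 values at 47 and 2 at 41 total 223; lower one of the high values by 4 (still ≥ 42) to hit 219.

3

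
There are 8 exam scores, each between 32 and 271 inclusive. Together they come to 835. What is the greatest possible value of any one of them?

Maximizing one value means minimizing the remaining 7.
The other 7 contribute at least 7 × 32 = 224, leaving at most 835 − 224 = 611.
But each score is capped at 271, so the maximum is 271.
Achievable: one at 271 and the other 7 totalling 564, which fits since 7 × 32 ≤ 564 ≤ 7 × 271.

271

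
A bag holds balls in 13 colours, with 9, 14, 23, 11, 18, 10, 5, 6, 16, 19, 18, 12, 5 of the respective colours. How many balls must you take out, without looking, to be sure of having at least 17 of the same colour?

In the worst case you take as many as possible of each colour without reaching 17: 9 + 14 + 16 + 11 + 16 + 10 + 5 + 6 + 16 + 16 + 16 + 12 + 5 = 152.
The next one must give 17 of some colour, so 152 + 1 = 153.

153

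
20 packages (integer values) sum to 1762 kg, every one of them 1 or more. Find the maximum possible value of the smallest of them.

The 20 values sum to 1762, so their minimum is at most ⌊1762/20⌋ = 88.
Achievable: 18 of them at 88 and 2 at 89 total 1762.

88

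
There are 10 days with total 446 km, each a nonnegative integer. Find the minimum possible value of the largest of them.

The 10 values sum to 446, so their maximum is at least ⌈446/10⌉ = 45.
Equality holds with 6 values of 45 and 4 values of 44.

45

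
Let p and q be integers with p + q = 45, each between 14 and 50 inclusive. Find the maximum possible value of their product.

With p + q fixed, pq peaks when the two are closest together.
Taking p = 22 and q = 23 (both in [14, 50]) gives pq = 506.

506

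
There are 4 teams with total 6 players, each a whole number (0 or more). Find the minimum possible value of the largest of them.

The 4 values sum to 6, so their maximum is at least ⌈6/4⌉ = 2.
Taking 2 copies of 1 and 2 copies of 2 gives exactly 6, so 2 is attained.

2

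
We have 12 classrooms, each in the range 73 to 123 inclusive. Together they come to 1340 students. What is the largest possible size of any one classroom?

Maximizing one value means minimizing the remaining 11.
The other 11 contribute at least 11 × 73 = 803, leaving at most 1340 − 803 = 537.
But each classroom is capped at 123, so the maximum is 123.
Achievable: one at 123 and the other 11 totalling 1217, which fits since 11 × 73 ≤ 1217 ≤ 11 × 123.

123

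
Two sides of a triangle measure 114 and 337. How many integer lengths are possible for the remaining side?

The triangle inequality gives |114 − 337| < c < 114 + 337, i.e. 223 < c < 451.
So c can be any integer from 224 to 450: 227 values.

227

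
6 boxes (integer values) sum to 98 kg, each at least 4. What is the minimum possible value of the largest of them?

The 6 values sum to 98, so their maximum is at least ⌈98/6⌉ = 17.
Equality holds with 2 values of 17 and 4 values of 16.

17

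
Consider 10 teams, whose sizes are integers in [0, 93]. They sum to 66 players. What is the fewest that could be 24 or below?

If only k of them are at most 24, the other 10 − k are at least 25, so the total is at least (10 − k)·25 + k·0.
This is ≤ 66, so (10 − k)·25 + 0k ≤ 66, which gives k ≥ 8.
Exactly 8 works: 8 values at 0 and 2 at 25 total 50; raise one of the low values by 16 (still ≤ 24) to hit 66.

8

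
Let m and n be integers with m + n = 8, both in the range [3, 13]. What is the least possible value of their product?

mn = m(8 − m) is concave in m, so over [3, 5] it is minimized at an endpoint.
At the endpoint m = 3, n = 8 − 3 = 5, so mn = 3 × 5 = 15.

15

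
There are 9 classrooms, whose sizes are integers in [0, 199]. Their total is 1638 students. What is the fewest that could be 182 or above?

Each value short of 182 is at most 181, costing at least 199 − 181 = 18 against the maximum total of 1791.
We can afford to lose at most 1791 − 1638 = 153, so at most ⌊153/18⌋ = 8 fall short, and at least 1 are ≥ 182.
Exactly 1 works: 1 value at 199 and 8 at 181 total 1647; lower one of the high values by 9 (still ≥ 182) to hit 1638.

1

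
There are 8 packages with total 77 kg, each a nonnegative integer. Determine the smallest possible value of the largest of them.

Some value must be at least ⌈77/8⌉ = 10, since 8 × 9 = 72 < 77.
Achievable: 5 of them at 10 and 3 at 9 total 77.

10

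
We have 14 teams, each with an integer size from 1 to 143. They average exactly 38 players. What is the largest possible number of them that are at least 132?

3

The total is 14 × 38 = 532.
Suppose k of them are at least 132. Those contribute at least 132 each and the other 14 − k at least 1 each.
So the total is at least 132k + 1(14 − k) = 14 + 131k. This must be ≤ 532, giving k ≤ 3.
k = 3 is achieved by 3 values at 132 and 11 at 1, total 407; add 125 to one value (staying below 132) to reach 532.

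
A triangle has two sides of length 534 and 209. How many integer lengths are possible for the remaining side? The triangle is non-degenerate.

417

The triangle inequality gives |534 − 209| < c < 534 + 209, i.e. 325 < c < 743.
So c can be any integer from 326 to 742: 417 values.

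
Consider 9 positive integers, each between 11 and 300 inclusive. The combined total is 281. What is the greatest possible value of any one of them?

To make one integer as large as possible, make the other 8 as small as possible.
The other 8 contribute at least 8 × 11 = 88, leaving at most 281 − 88 = 193.
Since 193 ≤ 300, this is achievable: one at 193 and 8 at 11.

193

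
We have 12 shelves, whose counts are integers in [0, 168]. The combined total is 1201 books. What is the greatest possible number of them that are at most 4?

Suppose k of them are at most 4. Those contribute at most 4 each and the rest at most 168 each.
So the total is at most 4k + 168(12 − k) = 2016 − 164k. This must still be ≥ 1201, so k ≤ 4.
k = 4 is achieved by 4 values at 4 and 8 at 168, total 1360; lower one of the 168's by 159 (still > 4) to reach 1201.

4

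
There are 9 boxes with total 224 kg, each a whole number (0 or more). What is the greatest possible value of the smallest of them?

The 9 values sum to 224, so their minimum is at most ⌊224/9⌋ = 24.
Taking 1 copy of 24 and 8 copies of 25 gives exactly 224, so 24 is attained.

24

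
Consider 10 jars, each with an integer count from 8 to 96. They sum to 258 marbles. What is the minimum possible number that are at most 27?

Let j be the number exceeding 27. Then the total is ≥ 28·j + 8·(10 − j) = 80 + 20j.
So 20j ≤ 178 and j ≤ 8; hence at least 10 − 8 = 2 are ≤ 27.
Exactly 2 works: 2 values at 8 and 8 at 28 total 240; raise one of the low values by 18 (still ≤ 27) to hit 258.

2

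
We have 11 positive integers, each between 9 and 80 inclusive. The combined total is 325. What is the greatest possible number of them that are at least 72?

If k of the values are ≥ 72, the total is ≥ 72k + 9(11 − k).
Setting 72k + 9(11 − k) ≤ 325 gives 63k ≤ 226, so k ≤ 3.
k = 3 is achieved by 3 values at 72 and 8 at 9, total 288; add 37 to one value (staying below 72) to reach 325.

3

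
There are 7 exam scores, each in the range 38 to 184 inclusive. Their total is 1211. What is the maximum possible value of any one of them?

To make one score as large as possible, make the other 6 as small as possible.
The other 6 contribute at least 6 × 38 = 228, leaving at most 1211 − 228 = 983.
But each score is capped at 184, so the maximum is 184.
Achievable: one at 184 and the other 6 totalling 1027, which fits since 6 × 38 ≤ 1027 ≤ 6 × 184.

184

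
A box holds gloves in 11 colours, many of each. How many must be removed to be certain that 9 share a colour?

89

In the worst case you draw 8 of each of the 11 colours: 11 × 8 = 88.
One more forces 9 of some colour, so 88 + 1 = 89.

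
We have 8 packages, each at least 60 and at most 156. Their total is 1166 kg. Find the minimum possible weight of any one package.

74

Minimizing one value means maximizing the remaining 7.
The other 7 contribute at most 7 × 156 = 1092, leaving at least 1166 − 1092 = 74.
Since 74 ≥ 60, this is achievable: one at 74 and 7 at 156.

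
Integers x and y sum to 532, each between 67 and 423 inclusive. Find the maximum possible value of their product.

70756

With x + y fixed, xy peaks when the two are closest together.
Taking x = 266 and y = 266 (both in [67, 423]) gives xy = 70756.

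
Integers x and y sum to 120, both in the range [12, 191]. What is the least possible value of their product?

For a fixed sum, xy is smallest when x and y are as far apart as possible.
The extreme feasible split is x = 12, y = 108, giving xy = 1296.

1296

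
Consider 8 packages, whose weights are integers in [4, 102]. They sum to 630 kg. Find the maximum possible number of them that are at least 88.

7

With k values at 88 or above and the rest at least 4, the sum is at least 32 + 84k.
Since the sum is 630, we need 84k ≤ 598, i.e. k ≤ 7.
k = 7 is achieved by 7 values at 88 and 1 at 4, total 620; add 10 to one value (staying below 88) to reach 630.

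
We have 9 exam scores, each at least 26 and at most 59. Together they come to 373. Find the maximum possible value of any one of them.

Maximizing one value means minimizing the remaining 8.
The other 8 contribute at least 8 × 26 = 208, leaving at most 373 − 208 = 165.
But each score is capped at 59, so the maximum is 59.
Achievable: one at 59 and the other 8 totalling 314, which fits since 8 × 26 ≤ 314 ≤ 8 × 59.

59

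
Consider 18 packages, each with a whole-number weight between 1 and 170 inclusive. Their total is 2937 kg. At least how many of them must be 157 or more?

10

Suppose at most 18 − j of them reach 157; then j values are ≤ 156 and the rest ≤ 170.
The total is then ≤ 156·j + 170·(18 − j) = 3060 − 14j. For this to be ≥ 2937 we need j ≤ 8, so at least 18 − 8 = 10 must reach 157.
Exactly 10 works: 10 values at 170 and 8 at 156 total 2948; lower one of the high values by 11 (still ≥ 157) to hit 2937.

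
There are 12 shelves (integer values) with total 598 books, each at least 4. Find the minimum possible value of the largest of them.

50

The 12 values sum to 598, so their maximum is at least ⌈598/12⌉ = 50.
Achievable: 10 of them at 50 and 2 at 49 total 598.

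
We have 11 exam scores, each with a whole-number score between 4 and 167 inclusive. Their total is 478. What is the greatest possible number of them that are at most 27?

Suppose k of them are at most 27. Those contribute at most 27 each and the rest at most 167 each.
So the total is at most 27k + 167(11 − k) = 1837 − 140k. This must still be ≥ 478, so k ≤ 9.
k = 9 is achieved by 9 values at 27 and 2 at 167, total 577; lower one of the 167's by 99 (still > 27) to reach 478.

9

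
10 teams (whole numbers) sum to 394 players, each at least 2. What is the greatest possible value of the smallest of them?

The average is 394/10 < 40, so some value is ≤ 39.
Taking 6 copies of 39 and 4 copies of 40 gives exactly 394, so 39 is attained.

39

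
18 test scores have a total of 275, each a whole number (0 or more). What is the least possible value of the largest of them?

The 18 values sum to 275, so their maximum is at least ⌈275/18⌉ = 16.
Achievable: 5 of them at 16 and 13 at 15 total 275.

16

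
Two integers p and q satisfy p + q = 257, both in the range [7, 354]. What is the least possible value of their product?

Since p + q is fixed, pushing one of them to its bound minimizes the product.
At the endpoint p = 7, q = 257 − 7 = 250, so pq = 7 × 250 = 1750.

1750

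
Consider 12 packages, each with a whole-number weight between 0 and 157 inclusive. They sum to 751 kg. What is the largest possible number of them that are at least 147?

With k values at 147 or above and the rest at least 0, the sum is at least 0 + 147k.
Since the sum is 751, we need 147k ≤ 751, i.e. k ≤ 5.
k = 5 is achieved by 5 values at 147 and 7 at 0, total 735; add 16 to one value (staying below 147) to reach 751.

5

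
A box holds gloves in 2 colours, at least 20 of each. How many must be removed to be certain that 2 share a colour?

3

You could draw 1 of every colour without reaching 2 of any — 2 in all.
One more forces 2 of some colour, so 2 + 1 = 3.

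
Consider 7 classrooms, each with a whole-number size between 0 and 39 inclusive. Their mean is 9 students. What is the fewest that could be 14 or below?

The total is 7 × 9 = 63.
Each value above 14 is at least 15, contributing at least 15 − 0 = 15 above the floor 0.
The sum exceeds the floor total 0 by 63, so at most ⌊63/15⌋ = 4 exceed 14, and at least 3 are ≤ 14.
Exactly 3 works: 3 values at 0 and 4 at 15 total 60; raise one of the low values by 3 (still ≤ 14) to hit 63.

3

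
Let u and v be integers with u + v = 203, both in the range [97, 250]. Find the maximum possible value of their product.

10302

For a fixed sum, the product uv is largest when u and v are as close as possible.
Taking u = 101 and v = 102 (both in [97, 250]) gives uv = 10302.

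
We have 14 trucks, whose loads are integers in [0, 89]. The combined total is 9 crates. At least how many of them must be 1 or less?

Each value above 1 is at least 2, contributing at least 2 − 0 = 2 above the floor 0.
The sum exceeds the floor total 0 by 9, so at most ⌊9/2⌋ = 4 exceed 1, and at least 10 are ≤ 1.
Exactly 10 works: 10 values at 0 and 4 at 2 total 8; raise one of the low values by 1 (still ≤ 1) to hit 9.

10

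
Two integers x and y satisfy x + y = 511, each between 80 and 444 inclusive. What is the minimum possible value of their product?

xy = x(511 − x) is concave in x, so over [80, 431] it is minimized at an endpoint.
The extreme feasible split is x = 80, y = 431, giving xy = 34480.

34480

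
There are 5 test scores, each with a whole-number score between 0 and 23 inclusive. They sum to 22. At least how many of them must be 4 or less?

Each value above 4 is at least 5, contributing at least 5 − 0 = 5 above the floor 0.
The sum exceeds the floor total 0 by 22, so at most ⌊22/5⌋ = 4 exceed 4, and at least 1 are ≤ 4.
Exactly 1 works: 1 value at 0 and 4 at 5 total 20; raise one of the low values by 2 (still ≤ 4) to hit 22.

1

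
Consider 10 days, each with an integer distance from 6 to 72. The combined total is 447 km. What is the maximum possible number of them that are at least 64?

6

Suppose k of them are at least 64. Those contribute at least 64 each and the other 10 − k at least 6 each.
So the total is at least 64k + 6(10 − k) = 60 + 58k. This must be ≤ 447, giving k ≤ 6.
k = 6 is achieved by 6 values at 64 and 4 at 6, total 408; add 39 to one value (staying below 64) to reach 447.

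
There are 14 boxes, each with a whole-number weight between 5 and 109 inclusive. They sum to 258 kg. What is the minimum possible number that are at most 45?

10

If only k of them are at most 45, the other 14 − k are at least 46, so the total is at least (14 − k)·46 + k·5.
This is ≤ 258, so (14 − k)·46 + 5k ≤ 258, which gives k ≥ 10.
Exactly 10 works: 10 values at 5 and 4 at 46 total 234; raise one of the low values by 24 (still ≤ 45) to hit 258.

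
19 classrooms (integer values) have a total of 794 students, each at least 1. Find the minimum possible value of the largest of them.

42

Some value must be at least ⌈794/19⌉ = 42, since 19 × 41 = 779 < 794.
Achievable: 15 of them at 42 and 4 at 41 total 794.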